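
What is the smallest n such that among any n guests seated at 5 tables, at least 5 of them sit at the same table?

There are 5 tables acting as pigeonholes.
With 5 × 4 = 20 guests we could place exactly 4 in each, with no class reaching 5.
One more forces some class to hold 5, so 20 + 1 = 21.

21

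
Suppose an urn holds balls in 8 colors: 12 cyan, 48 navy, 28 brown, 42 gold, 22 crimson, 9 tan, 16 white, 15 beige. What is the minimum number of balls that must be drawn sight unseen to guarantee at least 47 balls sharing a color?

In the worst case we take at most 46 of each color, but all 12 cyan, all 28 brown, all 42 gold, all 22 crimson, all 9 tan, all 16 white, and all 15 beige (fewer than 46), giving 12 + 46 + 28 + 42 + 22 + 9 + 16 + 15 = 190.
One more ball then forces some color to 47, so 190 + 1 = 191.

191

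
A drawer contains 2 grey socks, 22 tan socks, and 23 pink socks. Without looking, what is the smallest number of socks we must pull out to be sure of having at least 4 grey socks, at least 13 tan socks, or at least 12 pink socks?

Each of the 3 colors has its own threshold; avoid all of them simultaneously.
The worst case stops just short of every target: all 2 grey, 12 tan, 11 pink — 2 + 12 + 11 = 25 socks.
One more sock must push some color to its target, so 25 + 1 = 26.

26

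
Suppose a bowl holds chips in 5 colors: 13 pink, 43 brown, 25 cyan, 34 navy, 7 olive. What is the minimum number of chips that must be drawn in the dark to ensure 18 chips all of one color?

In the worst case we take at most 17 of each color, but all 13 pink and all 7 olive (fewer than 17), giving 13 + 17 + 17 + 17 + 7 = 71.
One more chip then forces some color to 18, so 71 + 1 = 72.

72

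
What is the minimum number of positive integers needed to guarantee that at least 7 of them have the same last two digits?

601

There are 100 possible two-digit endings acting as pigeonholes.
With 100 × 6 = 600 positive integers we could place exactly 6 in each, with no class reaching 7.
One more forces some class to hold 7, so 600 + 1 = 601.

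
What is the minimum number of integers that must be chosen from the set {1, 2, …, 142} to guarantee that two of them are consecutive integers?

Partition {1, …, 142} into 71 pairs: {1,2}, {3,4}, …, {141,142}.
Choosing 71 integers — say the 71 even numbers 2, 4, …, 142 — takes one from each pair and avoids the property.
Choosing 72 forces two into the same pair by pigeonhole, and those are consecutive. So 72.

72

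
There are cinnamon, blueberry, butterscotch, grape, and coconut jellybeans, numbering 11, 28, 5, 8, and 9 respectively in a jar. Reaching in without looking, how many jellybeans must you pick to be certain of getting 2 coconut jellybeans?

To avoid coconut jellybeans as long as possible, exhaust the other 4 flavors first.
The worst case draws every non-coconut jellybean first: 11 + 28 + 5 + 8 = 52.
The next 2 draws are then forced to be coconut, giving 52 + 2 = 54.

54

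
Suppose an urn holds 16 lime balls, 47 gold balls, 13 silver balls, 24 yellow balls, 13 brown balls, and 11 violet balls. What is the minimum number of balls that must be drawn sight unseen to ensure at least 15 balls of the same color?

Treat the 6 colors as pigeonholes.
In the worst case we take at most 14 of each color, but all 13 silver, all 13 brown, and all 11 violet (fewer than 14), giving 14 + 14 + 13 + 14 + 13 + 11 = 79.
One more ball then forces some color to 15, so 79 + 1 = 80.

80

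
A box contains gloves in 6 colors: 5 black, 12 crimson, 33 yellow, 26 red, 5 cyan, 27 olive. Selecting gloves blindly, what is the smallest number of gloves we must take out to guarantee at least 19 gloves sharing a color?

Treat the 6 colors as pigeonholes.
In the worst case we take at most 18 of each color, but all 5 black, all 12 crimson, and all 5 cyan (fewer than 18), giving 5 + 12 + 18 + 18 + 5 + 18 = 76.
One more glove then forces some color to 19, so 76 + 1 = 77.

77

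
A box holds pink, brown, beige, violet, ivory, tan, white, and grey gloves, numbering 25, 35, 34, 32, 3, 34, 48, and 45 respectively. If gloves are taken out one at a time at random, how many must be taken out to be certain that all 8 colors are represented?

254

The hardest color to obtain is ivory: we could draw every other glove first — 256 − 3 = 253 gloves — without a single ivory one.
The next draw must be ivory, so 253 + 1 = 254.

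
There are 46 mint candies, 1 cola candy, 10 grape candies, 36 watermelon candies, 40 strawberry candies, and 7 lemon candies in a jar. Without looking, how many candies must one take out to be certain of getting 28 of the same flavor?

100

In the worst case we take at most 27 of each flavor, but all 1 cola, all 10 grape, and all 7 lemon (fewer than 27), giving 27 + 1 + 10 + 27 + 27 + 7 = 99.
One more candy then forces some flavor to 28, so 99 + 1 = 100.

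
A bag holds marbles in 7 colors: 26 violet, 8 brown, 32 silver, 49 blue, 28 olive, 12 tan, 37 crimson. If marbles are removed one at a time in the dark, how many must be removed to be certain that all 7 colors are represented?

185

The hardest color to obtain is brown: we could draw every other marble first — 192 − 8 = 184 marbles — without a single brown one.
The next draw must be brown, so 184 + 1 = 185.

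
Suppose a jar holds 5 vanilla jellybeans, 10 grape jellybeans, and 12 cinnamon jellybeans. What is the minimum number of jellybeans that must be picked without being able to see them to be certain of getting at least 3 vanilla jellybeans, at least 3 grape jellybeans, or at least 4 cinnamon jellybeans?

The worst case stops just short of every target: 2 vanilla, 2 grape, 3 cinnamon — 2 + 2 + 3 = 7 jellybeans.
One more jellybean must push some flavor to its target, so 7 + 1 = 8.

8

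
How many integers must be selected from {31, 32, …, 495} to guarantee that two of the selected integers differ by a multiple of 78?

Group the integers by remainder mod 78; there are 78 residue classes, each nonempty in this range.
Choosing one from each class (78 integers) avoids any shared remainder.
One more choice must repeat a class, so two differ by a multiple of 78. Hence 78 + 1 = 79.

79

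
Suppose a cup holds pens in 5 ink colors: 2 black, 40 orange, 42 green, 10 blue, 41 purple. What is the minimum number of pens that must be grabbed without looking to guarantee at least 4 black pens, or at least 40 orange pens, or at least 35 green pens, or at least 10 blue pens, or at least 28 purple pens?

112

The worst case stops just short of every target: all 2 black, 39 orange, 34 green, 9 blue, 27 purple — 2 + 39 + 34 + 9 + 27 = 111 pens.
One more pen must push some ink color to its target, so 111 + 1 = 112.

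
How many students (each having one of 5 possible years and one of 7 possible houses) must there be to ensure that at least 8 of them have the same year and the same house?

246

There are 5 × 7 = 35 (year, house) combinations acting as pigeonholes.
With 35 × 7 = 245 students we could place exactly 7 in each, with no (year, house) pair reaching 8.
One more forces some (year, house) pair to hold 8, so 245 + 1 = 246.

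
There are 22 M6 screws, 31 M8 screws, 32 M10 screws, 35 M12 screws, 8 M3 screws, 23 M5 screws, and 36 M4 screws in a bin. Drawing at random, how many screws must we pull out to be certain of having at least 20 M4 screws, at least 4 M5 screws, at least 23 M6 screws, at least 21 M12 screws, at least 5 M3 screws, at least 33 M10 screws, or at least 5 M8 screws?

105

The worst case stops just short of every target: 22 M6, 4 M8, 32 M10, 20 M12, 4 M3, 3 M5, 19 M4 — 22 + 4 + 32 + 20 + 4 + 3 + 19 = 104 screws.
One more screw must push some size to its target, so 104 + 1 = 105.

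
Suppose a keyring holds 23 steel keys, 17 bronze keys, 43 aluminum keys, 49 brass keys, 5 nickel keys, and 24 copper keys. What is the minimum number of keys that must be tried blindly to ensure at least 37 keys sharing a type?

142

Treat the 6 types as pigeonholes.
In the worst case we take at most 36 of each type, but all 23 steel, all 17 bronze, all 5 nickel, and all 24 copper (fewer than 36), giving 23 + 17 + 36 + 36 + 5 + 24 = 141.
One more key then forces some type to 37, so 141 + 1 = 142.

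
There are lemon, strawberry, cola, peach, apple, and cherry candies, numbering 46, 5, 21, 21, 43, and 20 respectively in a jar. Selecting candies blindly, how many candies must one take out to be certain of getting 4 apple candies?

To avoid apple candies as long as possible, exhaust the other 5 flavors first.
The worst case draws every non-apple candy first: 46 + 5 + 21 + 21 + 20 = 113.
The next 4 draws are then forced to be apple, giving 113 + 4 = 117.

117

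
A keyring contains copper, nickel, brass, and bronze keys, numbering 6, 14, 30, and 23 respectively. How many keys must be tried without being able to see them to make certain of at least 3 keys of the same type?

9

The worst case takes 2 keys of each type without reaching 3 of any: 4 × 2 = 8.
The next key must bring some type to 3, so 8 + 1 = 9.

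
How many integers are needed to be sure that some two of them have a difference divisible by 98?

99

Two integers differ by a multiple of 98 exactly when they share a remainder mod 98.
There are 98 residue classes mod 98, so 98 integers can all lie in distinct classes.
One more integer must repeat a residue, giving a difference divisible by 98. So n = 98 + 1 = 99.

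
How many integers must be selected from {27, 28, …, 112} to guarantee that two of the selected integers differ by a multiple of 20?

21

Use the pigeonhole principle on residue classes: group the integers by remainder mod 20; there are 20 residue classes, each nonempty in this range.
Choosing one from each class (20 integers) avoids any shared remainder.
One more choice must repeat a class, so two differ by a multiple of 20. Hence 20 + 1 = 21.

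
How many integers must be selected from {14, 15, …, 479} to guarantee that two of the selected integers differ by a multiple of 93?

94

Group the integers by remainder mod 93; there are 93 residue classes, each nonempty in this range.
Choosing one from each class (93 integers) avoids any shared remainder.
One more choice must repeat a class, so two differ by a multiple of 93. Hence 93 + 1 = 94.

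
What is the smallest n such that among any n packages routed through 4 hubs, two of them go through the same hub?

There are 4 hubs acting as pigeonholes.
With 4 packages we could place one in each, avoiding any repeat.
One more forces some class to hold 2, so 4 + 1 = 5.

5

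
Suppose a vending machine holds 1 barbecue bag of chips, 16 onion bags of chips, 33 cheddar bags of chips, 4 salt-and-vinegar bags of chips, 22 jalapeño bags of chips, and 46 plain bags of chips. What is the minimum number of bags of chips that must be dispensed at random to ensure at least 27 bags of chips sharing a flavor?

In the worst case we take at most 26 of each flavor, but all 1 barbecue, all 16 onion, all 4 salt-and-vinegar, and all 22 jalapeño (fewer than 26), giving 1 + 16 + 26 + 4 + 22 + 26 = 95.
One more bag of chips then forces some flavor to 27, so 95 + 1 = 96.

96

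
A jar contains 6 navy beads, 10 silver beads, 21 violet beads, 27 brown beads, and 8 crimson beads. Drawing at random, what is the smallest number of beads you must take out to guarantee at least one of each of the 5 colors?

The hardest color to obtain is navy: we could draw every other bead first — 72 − 6 = 66 beads — without a single navy one.
The next draw must be navy, so 66 + 1 = 67.

67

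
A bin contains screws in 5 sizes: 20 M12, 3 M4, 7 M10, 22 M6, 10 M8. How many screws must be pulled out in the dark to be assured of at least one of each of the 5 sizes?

The hardest size to obtain is M4: we could draw every other screw first — 62 − 3 = 59 screws — without a single M4 one.
The next draw must be M4, so 59 + 1 = 60.

60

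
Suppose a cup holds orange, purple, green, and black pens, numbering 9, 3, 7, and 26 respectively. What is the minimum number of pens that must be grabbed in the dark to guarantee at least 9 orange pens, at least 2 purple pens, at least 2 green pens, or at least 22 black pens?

The worst case stops just short of every target: 8 orange, 1 purple, 1 green, 21 black — 8 + 1 + 1 + 21 = 31 pens.
One more pen must push some ink color to its target, so 31 + 1 = 32.

32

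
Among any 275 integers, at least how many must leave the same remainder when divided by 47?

6

If each of the 47 residue classes modulo 47 held at most 5, the total would be at most 47 × 5 = 235 < 275, a contradiction.
So at least one holds ⌈275/47⌉ = 6.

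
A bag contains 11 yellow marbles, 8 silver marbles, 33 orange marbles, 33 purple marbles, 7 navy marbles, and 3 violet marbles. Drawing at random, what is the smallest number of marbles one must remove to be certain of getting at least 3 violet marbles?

The worst case draws every non-violet marble first: 11 + 8 + 33 + 33 + 7 = 92.
The next 3 draws are then forced to be violet, giving 92 + 3 = 95.

95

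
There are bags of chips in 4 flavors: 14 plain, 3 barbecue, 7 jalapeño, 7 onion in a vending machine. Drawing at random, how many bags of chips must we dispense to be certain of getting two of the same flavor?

The worst case takes 1 bag of chips of each flavor without reaching 2 of any: 4 × 1 = 4.
The next bag of chips must bring some flavor to 2, so 4 + 1 = 5.

5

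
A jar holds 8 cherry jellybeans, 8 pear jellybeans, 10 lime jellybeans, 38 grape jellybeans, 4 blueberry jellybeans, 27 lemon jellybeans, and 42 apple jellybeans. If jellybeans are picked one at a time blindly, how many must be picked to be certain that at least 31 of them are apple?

126

To avoid apple jellybeans as long as possible, exhaust the other 6 flavors first.
The worst case draws every non-apple jellybean first: 8 + 8 + 10 + 38 + 4 + 27 = 95.
The next 31 draws are then forced to be apple, giving 95 + 31 = 126.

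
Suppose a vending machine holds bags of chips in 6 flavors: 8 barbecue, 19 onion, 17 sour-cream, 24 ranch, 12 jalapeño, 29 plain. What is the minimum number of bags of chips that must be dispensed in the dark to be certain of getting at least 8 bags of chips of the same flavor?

43

Treat the 6 flavors as pigeonholes.
The worst case takes 7 bags of chips of each flavor without reaching 8 of any: 6 × 7 = 42.
The next bag of chips must bring some flavor to 8, so 42 + 1 = 43.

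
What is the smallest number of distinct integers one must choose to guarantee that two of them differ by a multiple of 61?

Use the pigeonhole principle on residue classes: two integers differ by a multiple of 61 exactly when they share a remainder mod 61.
There are 61 residue classes mod 61, so 61 integers can all lie in distinct classes.
One more integer must repeat a residue, giving a difference divisible by 61. So n = 61 + 1 = 62.

62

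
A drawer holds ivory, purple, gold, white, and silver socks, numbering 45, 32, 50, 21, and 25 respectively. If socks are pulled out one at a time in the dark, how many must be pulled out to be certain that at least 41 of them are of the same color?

159

Treat the 5 colors as pigeonholes.
In the worst case we take at most 40 of each color, but all 32 purple, all 21 white, and all 25 silver (fewer than 40), giving 40 + 32 + 40 + 21 + 25 = 158.
One more sock then forces some color to 41, so 158 + 1 = 159.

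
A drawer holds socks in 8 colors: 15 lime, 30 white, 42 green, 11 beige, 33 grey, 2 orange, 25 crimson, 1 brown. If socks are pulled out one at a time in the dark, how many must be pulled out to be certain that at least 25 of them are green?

142

The worst case draws every non-green sock first: 15 + 30 + 11 + 33 + 2 + 25 + 1 = 117.
The next 25 draws are then forced to be green, giving 117 + 25 = 142.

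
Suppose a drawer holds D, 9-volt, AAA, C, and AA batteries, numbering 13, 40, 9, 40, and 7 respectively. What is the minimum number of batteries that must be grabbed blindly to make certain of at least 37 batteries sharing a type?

102

In the worst case we take at most 36 of each type, but all 13 D, all 9 AAA, and all 7 AA (fewer than 36), giving 13 + 36 + 9 + 36 + 7 = 101.
One more battery then forces some type to 37, so 101 + 1 = 102.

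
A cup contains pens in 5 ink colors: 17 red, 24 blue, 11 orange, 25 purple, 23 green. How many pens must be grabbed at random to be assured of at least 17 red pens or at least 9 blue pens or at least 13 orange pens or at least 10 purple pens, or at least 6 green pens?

The worst case stops just short of every target: 16 red, 8 blue, all 11 orange, 9 purple, 5 green — 16 + 8 + 11 + 9 + 5 = 49 pens.
One more pen must push some ink color to its target, so 49 + 1 = 50.

50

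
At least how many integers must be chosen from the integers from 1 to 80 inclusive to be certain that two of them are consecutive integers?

41

Partition {1, …, 80} into 40 pairs: {1,2}, {3,4}, …, {79,80}.
Choosing 40 integers — say the 40 even numbers 2, 4, …, 80 — takes one from each pair and avoids the property.
Choosing 41 forces two into the same pair by pigeonhole, and those are consecutive. So 41.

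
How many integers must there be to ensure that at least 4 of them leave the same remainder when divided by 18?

55

There are 18 residue classes modulo 18 acting as pigeonholes.
With 18 × 3 = 54 integers we could place exactly 3 in each, with no class reaching 4.
One more forces some class to hold 4, so 54 + 1 = 55.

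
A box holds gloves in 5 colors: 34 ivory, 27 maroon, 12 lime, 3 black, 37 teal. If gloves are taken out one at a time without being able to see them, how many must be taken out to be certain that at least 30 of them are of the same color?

101

In the worst case we take at most 29 of each color, but all 27 maroon, all 12 lime, and all 3 black (fewer than 29), giving 29 + 27 + 12 + 3 + 29 = 100.
One more glove then forces some color to 30, so 100 + 1 = 101.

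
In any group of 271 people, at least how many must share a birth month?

There are 12 months of the year, which serve as the pigeonholes.
If each of the 12 months of the year held at most 22, the total would be at most 12 × 22 = 264 < 271, a contradiction.
So at least one holds ⌈271/12⌉ = 23.

23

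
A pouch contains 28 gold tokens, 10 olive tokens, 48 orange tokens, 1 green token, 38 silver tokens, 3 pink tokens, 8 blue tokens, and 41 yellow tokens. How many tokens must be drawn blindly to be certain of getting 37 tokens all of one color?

159

Treat the 8 colors as pigeonholes.
In the worst case we take at most 36 of each color, but all 28 gold, all 10 olive, all 1 green, all 3 pink, and all 8 blue (fewer than 36), giving 28 + 10 + 36 + 1 + 36 + 3 + 8 + 36 = 158.
One more token then forces some color to 37, so 158 + 1 = 159.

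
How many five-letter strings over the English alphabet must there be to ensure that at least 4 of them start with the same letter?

79

There are 26 possible first letters acting as pigeonholes.
With 26 × 3 = 78 five-letter strings over the English alphabet we could place exactly 3 in each, with no class reaching 4.
One more forces some class to hold 4, so 78 + 1 = 79.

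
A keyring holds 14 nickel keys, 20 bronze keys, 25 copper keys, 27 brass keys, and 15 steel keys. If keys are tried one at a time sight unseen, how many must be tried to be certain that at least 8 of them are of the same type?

36

Treat the 5 types as pigeonholes.
The worst case takes 7 keys of each type without reaching 8 of any: 5 × 7 = 35.
The next key must bring some type to 8, so 35 + 1 = 36.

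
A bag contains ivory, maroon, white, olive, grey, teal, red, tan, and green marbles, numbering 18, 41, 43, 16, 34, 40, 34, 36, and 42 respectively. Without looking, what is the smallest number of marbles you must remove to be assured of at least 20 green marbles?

The worst case draws every non-green marble first: 18 + 41 + 43 + 16 + 34 + 40 + 34 + 36 = 262.
The next 20 draws are then forced to be green, giving 262 + 20 = 282.

282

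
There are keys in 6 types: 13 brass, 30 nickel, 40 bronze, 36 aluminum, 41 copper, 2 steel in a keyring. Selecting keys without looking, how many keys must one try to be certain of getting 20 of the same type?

In the worst case we take at most 19 of each type, but all 13 brass and all 2 steel (fewer than 19), giving 13 + 19 + 19 + 19 + 19 + 2 = 91.
One more key then forces some type to 20, so 91 + 1 = 92.

92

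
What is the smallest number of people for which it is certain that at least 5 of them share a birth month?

There are 12 months of the year acting as pigeonholes.
With 12 × 4 = 48 people we could place exactly 4 in each, with no class reaching 5.
One more forces some class to hold 5, so 48 + 1 = 49.

49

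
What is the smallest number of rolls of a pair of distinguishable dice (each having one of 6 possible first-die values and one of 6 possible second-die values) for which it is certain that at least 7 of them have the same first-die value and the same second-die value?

217

There are 6 × 6 = 36 (first-die value, second-die value) combinations acting as pigeonholes.
With 36 × 6 = 216 rolls of a pair of distinguishable dice we could place exactly 6 in each, with no (first-die value, second-die value) pair reaching 7.
One more forces some (first-die value, second-die value) pair to hold 7, so 216 + 1 = 217.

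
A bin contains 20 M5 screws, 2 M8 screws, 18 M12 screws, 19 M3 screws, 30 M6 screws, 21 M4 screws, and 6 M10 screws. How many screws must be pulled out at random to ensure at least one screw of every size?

115

The hardest size to obtain is M8: we could draw every other screw first — 116 − 2 = 114 screws — without a single M8 one.
The next draw must be M8, so 114 + 1 = 115.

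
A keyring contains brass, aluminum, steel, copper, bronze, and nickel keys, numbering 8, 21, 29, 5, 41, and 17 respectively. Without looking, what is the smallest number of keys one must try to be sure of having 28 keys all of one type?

In the worst case we take at most 27 of each type, but all 8 brass, all 21 aluminum, all 5 copper, and all 17 nickel (fewer than 27), giving 8 + 21 + 27 + 5 + 27 + 17 = 105.
One more key then forces some type to 28, so 105 + 1 = 106.

106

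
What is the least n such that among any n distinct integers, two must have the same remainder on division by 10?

11

Use the pigeonhole principle on residue classes: two integers differ by a multiple of 10 exactly when they share a remainder mod 10.
There are 10 residue classes mod 10, so 10 integers can all lie in distinct classes.
One more integer must repeat a residue, giving a difference divisible by 10. So n = 10 + 1 = 11.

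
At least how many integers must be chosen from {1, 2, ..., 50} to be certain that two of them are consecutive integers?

Partition {1, …, 50} into 25 pairs: {1,2}, {3,4}, …, {49,50}.
Choosing 25 integers — say the 25 even numbers 2, 4, …, 50 — takes one from each pair and avoids the property.
Choosing 26 forces two into the same pair by pigeonhole, and those are consecutive. So 26.

26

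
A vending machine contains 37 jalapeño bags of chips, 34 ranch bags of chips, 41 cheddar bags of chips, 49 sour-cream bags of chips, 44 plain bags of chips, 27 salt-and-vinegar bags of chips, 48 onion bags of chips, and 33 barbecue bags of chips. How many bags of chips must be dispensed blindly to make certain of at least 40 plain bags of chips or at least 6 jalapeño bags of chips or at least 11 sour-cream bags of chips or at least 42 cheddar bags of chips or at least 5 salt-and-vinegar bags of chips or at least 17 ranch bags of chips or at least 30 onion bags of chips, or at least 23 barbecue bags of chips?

167

The worst case stops just short of every target: 5 jalapeño, 16 ranch, 41 cheddar, 10 sour-cream, 39 plain, 4 salt-and-vinegar, 29 onion, 22 barbecue — 5 + 16 + 41 + 10 + 39 + 4 + 29 + 22 = 166 bags of chips.
One more bag of chips must push some flavor to its target, so 166 + 1 = 167.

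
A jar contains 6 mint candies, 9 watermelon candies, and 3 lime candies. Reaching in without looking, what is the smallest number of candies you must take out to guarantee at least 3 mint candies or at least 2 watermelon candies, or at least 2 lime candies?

5

The worst case stops just short of every target: 2 mint, 1 watermelon, 1 lime — 2 + 1 + 1 = 4 candies.
One more candy must push some flavor to its target, so 4 + 1 = 5.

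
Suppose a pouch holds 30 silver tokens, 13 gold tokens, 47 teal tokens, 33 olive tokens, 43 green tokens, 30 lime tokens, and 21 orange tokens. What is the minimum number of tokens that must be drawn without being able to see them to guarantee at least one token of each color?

205

The hardest color to obtain is gold: we could draw every other token first — 217 − 13 = 204 tokens — without a single gold one.
The next draw must be gold, so 204 + 1 = 205.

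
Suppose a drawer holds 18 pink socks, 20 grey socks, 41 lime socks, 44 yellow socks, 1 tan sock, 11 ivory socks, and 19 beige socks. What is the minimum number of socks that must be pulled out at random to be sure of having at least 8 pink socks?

144

The worst case draws every non-pink sock first: 20 + 41 + 44 + 1 + 11 + 19 = 136.
The next 8 draws are then forced to be pink, giving 136 + 8 = 144.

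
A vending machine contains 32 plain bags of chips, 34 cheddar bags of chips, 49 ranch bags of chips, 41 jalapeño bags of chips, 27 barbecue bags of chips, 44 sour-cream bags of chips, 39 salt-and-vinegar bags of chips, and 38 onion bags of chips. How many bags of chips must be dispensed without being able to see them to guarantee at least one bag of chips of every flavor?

278

The hardest flavor to obtain is barbecue: we could draw every other bag of chips first — 304 − 27 = 277 bags of chips — without a single barbecue one.
The next draw must be barbecue, so 277 + 1 = 278.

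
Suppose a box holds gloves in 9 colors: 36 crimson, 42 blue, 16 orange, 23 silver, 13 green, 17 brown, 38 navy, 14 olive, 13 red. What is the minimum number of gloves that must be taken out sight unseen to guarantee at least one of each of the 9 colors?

The hardest color to obtain is green: we could draw every other glove first — 212 − 13 = 199 gloves — without a single green one.
The next draw must be green, so 199 + 1 = 200.

200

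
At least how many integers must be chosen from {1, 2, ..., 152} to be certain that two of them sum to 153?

77

Partition {1, …, 152} into 76 pairs: {1,152}, {2,151}, …, {76,77}.
Choosing 76 integers — say the integers 1 through 76 — takes one from each pair and avoids the property.
Choosing 77 forces two into the same pair by pigeonhole, and those sum to 153. So 77.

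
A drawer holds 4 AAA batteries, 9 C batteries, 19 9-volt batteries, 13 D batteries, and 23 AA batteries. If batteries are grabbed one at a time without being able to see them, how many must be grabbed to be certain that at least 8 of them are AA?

53

To avoid AA batteries as long as possible, exhaust the other 4 types first.
The worst case draws every non-AA battery first: 4 + 9 + 19 + 13 = 45.
The next 8 draws are then forced to be AA, giving 45 + 8 = 53.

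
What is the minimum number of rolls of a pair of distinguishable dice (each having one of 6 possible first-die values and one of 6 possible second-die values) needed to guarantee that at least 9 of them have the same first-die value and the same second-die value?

There are 6 × 6 = 36 (first-die value, second-die value) combinations acting as pigeonholes.
With 36 × 8 = 288 rolls of a pair of distinguishable dice we could place exactly 8 in each, with no (first-die value, second-die value) pair reaching 9.
One more forces some (first-die value, second-die value) pair to hold 9, so 288 + 1 = 289.

289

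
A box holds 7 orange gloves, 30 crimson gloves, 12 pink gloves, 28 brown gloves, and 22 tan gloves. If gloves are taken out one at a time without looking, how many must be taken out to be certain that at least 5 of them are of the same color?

Treat the 5 colors as pigeonholes.
The worst case takes 4 gloves of each color without reaching 5 of any: 5 × 4 = 20.
The next glove must bring some color to 5, so 20 + 1 = 21.

21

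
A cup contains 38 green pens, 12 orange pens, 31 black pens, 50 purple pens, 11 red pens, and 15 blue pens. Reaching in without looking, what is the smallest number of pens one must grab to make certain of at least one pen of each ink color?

The hardest ink color to obtain is red: we could draw every other pen first — 157 − 11 = 146 pens — without a single red one.
The next draw must be red, so 146 + 1 = 147.

147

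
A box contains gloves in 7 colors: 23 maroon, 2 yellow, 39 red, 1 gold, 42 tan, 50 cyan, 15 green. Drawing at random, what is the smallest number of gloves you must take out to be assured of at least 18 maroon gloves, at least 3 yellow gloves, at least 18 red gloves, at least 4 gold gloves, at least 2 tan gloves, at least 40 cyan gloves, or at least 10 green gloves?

Each of the 7 colors has its own threshold; avoid all of them simultaneously.
The worst case stops just short of every target: 17 maroon, 2 yellow, 17 red, all 1 gold, 1 tan, 39 cyan, 9 green — 17 + 2 + 17 + 1 + 1 + 39 + 9 = 86 gloves.
One more glove must push some color to its target, so 86 + 1 = 87.

87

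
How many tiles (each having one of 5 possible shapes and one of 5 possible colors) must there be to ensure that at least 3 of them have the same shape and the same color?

There are 5 × 5 = 25 (shape, color) combinations acting as pigeonholes.
With 25 × 2 = 50 tiles we could place exactly 2 in each, with no (shape, color) pair reaching 3.
One more forces some (shape, color) pair to hold 3, so 50 + 1 = 51.

51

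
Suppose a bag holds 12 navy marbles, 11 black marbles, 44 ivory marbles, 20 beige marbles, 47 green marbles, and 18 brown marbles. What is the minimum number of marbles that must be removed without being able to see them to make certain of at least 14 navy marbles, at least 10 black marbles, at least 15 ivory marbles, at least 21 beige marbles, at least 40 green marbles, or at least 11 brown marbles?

105

The worst case stops just short of every target: all 12 navy, 9 black, 14 ivory, 20 beige, 39 green, 10 brown — 12 + 9 + 14 + 20 + 39 + 10 = 104 marbles.
One more marble must push some color to its target, so 104 + 1 = 105.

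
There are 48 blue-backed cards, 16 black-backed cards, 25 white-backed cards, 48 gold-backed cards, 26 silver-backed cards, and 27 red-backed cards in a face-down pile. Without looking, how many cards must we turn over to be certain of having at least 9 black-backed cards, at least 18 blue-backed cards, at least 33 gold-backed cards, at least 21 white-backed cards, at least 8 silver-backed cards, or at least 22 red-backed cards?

106

The worst case stops just short of every target: 17 blue-backed, 8 black-backed, 20 white-backed, 32 gold-backed, 7 silver-backed, 21 red-backed — 17 + 8 + 20 + 32 + 7 + 21 = 105 cards.
One more card must push some back color to its target, so 105 + 1 = 106.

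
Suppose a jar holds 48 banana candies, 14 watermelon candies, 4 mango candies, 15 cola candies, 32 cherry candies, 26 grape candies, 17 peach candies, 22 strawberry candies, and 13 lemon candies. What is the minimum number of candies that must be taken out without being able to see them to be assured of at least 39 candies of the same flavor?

182

In the worst case we take at most 38 of each flavor, but all 14 watermelon, all 4 mango, all 15 cola, all 32 cherry, all 26 grape, all 17 peach, all 22 strawberry, and all 13 lemon (fewer than 38), giving 38 + 14 + 4 + 15 + 32 + 26 + 17 + 22 + 13 = 181.
One more candy then forces some flavor to 39, so 181 + 1 = 182.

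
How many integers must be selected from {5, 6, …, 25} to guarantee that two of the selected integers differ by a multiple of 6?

7

Use the pigeonhole principle on residue classes: group the integers by remainder mod 6; there are 6 residue classes, each nonempty in this range.
Choosing one from each class (6 integers) avoids any shared remainder.
One more choice must repeat a class, so two differ by a multiple of 6. Hence 6 + 1 = 7.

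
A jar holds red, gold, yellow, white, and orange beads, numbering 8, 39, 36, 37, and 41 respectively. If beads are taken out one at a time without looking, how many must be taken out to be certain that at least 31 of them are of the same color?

129

Treat the 5 colors as pigeonholes.
In the worst case we take at most 30 of each color, but all 8 red (fewer than 30), giving 8 + 30 + 30 + 30 + 30 = 128.
One more bead then forces some color to 31, so 128 + 1 = 129.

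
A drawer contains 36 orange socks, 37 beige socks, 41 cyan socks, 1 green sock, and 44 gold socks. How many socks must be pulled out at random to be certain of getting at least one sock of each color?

The hardest color to obtain is green: we could draw every other sock first — 159 − 1 = 158 socks — without a single green one.
The next draw must be green, so 158 + 1 = 159.

159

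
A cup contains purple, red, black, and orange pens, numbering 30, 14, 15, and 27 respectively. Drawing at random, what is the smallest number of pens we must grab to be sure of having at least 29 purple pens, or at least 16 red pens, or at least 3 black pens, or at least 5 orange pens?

49

Each of the 4 ink colors has its own threshold; avoid all of them simultaneously.
The worst case stops just short of every target: 28 purple, all 14 red, 2 black, 4 orange — 28 + 14 + 2 + 4 = 48 pens.
One more pen must push some ink color to its target, so 48 + 1 = 49.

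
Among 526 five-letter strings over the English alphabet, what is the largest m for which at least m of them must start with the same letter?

The 526 five-letter strings over the English alphabet fall into 26 possible first letters.
If each of the 26 possible first letters held at most 20, the total would be at most 26 × 20 = 520 < 526, a contradiction.
So at least one holds ⌈526/26⌉ = 21.

21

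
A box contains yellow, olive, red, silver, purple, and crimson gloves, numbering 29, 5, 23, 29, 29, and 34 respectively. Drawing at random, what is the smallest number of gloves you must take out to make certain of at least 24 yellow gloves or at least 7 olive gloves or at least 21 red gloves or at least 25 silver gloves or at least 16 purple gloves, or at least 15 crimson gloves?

The worst case stops just short of every target: 23 yellow, all 5 olive, 20 red, 24 silver, 15 purple, 14 crimson — 23 + 5 + 20 + 24 + 15 + 14 = 101 gloves.
One more glove must push some color to its target, so 101 + 1 = 102.

102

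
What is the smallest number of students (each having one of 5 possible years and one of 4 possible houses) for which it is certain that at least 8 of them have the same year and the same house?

There are 5 × 4 = 20 (year, house) combinations acting as pigeonholes.
With 20 × 7 = 140 students we could place exactly 7 in each, with no (year, house) pair reaching 8.
One more forces some (year, house) pair to hold 8, so 140 + 1 = 141.

141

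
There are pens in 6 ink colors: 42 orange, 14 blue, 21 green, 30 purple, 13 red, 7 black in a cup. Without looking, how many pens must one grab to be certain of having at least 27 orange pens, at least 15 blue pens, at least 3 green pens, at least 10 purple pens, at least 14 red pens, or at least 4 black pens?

The worst case stops just short of every target: 26 orange, 14 blue, 2 green, 9 purple, 13 red, 3 black — 26 + 14 + 2 + 9 + 13 + 3 = 67 pens.
One more pen must push some ink color to its target, so 67 + 1 = 68.

68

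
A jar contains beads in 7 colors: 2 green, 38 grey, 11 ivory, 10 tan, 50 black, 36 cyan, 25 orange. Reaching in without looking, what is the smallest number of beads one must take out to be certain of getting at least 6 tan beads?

To avoid tan beads as long as possible, exhaust the other 6 colors first.
The worst case draws every non-tan bead first: 2 + 38 + 11 + 50 + 36 + 25 = 162.
The next 6 draws are then forced to be tan, giving 162 + 6 = 168.

168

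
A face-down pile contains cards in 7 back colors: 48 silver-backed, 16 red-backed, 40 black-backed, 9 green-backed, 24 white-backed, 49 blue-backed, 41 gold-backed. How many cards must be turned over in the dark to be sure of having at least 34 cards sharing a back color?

182

Treat the 7 back colors as pigeonholes.
In the worst case we take at most 33 of each back color, but all 16 red-backed, all 9 green-backed, and all 24 white-backed (fewer than 33), giving 33 + 16 + 33 + 9 + 24 + 33 + 33 = 181.
One more card then forces some back color to 34, so 181 + 1 = 182.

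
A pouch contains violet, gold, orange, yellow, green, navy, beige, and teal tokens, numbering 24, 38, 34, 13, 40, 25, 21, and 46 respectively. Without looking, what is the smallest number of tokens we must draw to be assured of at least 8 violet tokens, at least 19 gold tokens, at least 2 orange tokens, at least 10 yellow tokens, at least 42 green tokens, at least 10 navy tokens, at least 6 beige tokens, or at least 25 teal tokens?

114

The worst case stops just short of every target: 7 violet, 18 gold, 1 orange, 9 yellow, all 40 green, 9 navy, 5 beige, 24 teal — 7 + 18 + 1 + 9 + 40 + 9 + 5 + 24 = 113 tokens.
One more token must push some color to its target, so 113 + 1 = 114.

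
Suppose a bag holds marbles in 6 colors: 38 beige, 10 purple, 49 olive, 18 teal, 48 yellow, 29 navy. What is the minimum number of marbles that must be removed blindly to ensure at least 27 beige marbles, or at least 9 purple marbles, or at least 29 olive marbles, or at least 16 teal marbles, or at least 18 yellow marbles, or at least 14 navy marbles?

108

The worst case stops just short of every target: 26 beige, 8 purple, 28 olive, 15 teal, 17 yellow, 13 navy — 26 + 8 + 28 + 15 + 17 + 13 = 107 marbles.
One more marble must push some color to its target, so 107 + 1 = 108.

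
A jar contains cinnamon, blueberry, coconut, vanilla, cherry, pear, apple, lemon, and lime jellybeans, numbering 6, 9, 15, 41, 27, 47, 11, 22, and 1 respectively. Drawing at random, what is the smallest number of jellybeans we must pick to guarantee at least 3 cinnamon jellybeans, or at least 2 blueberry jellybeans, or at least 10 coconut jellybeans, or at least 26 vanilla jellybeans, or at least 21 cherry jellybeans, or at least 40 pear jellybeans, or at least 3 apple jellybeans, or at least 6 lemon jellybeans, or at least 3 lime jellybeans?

105

The worst case stops just short of every target: 2 cinnamon, 1 blueberry, 9 coconut, 25 vanilla, 20 cherry, 39 pear, 2 apple, 5 lemon, all 1 lime — 2 + 1 + 9 + 25 + 20 + 39 + 2 + 5 + 1 = 104 jellybeans.
One more jellybean must push some flavor to its target, so 104 + 1 = 105.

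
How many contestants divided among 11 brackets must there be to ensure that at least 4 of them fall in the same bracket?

There are 11 brackets acting as pigeonholes.
With 11 × 3 = 33 contestants we could place exactly 3 in each, with no class reaching 4.
One more forces some class to hold 4, so 33 + 1 = 34.

34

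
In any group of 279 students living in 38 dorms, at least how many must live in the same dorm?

8

The 279 students fall into 38 dorms.
If each of the 38 dorms held at most 7, the total would be at most 38 × 7 = 266 < 279, a contradiction.
So at least one holds ⌈279/38⌉ = 8.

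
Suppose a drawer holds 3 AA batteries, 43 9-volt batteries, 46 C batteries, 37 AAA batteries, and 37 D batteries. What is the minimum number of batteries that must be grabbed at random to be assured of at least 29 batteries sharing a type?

In the worst case we take at most 28 of each type, but all 3 AA (fewer than 28), giving 3 + 28 + 28 + 28 + 28 = 115.
One more battery then forces some type to 29, so 115 + 1 = 116.

116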